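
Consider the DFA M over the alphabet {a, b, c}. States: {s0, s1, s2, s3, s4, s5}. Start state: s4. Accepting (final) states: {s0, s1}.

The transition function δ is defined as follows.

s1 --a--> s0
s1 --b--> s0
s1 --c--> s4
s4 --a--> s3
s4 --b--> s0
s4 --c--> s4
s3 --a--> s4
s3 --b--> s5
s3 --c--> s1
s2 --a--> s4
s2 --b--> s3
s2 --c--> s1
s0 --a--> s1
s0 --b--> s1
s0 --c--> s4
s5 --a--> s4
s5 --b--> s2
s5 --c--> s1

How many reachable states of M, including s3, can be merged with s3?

3

All states are reachable from the start state.
Initial partition by acceptance: {s0,s1} | {s2,s3,s4,s5}.
On input b, block {s2,s3,s4,s5} splits into {s2,s3,s5} and {s4}.
No further refinement is possible. Final partition (3 blocks): {s0,s1} | {s2,s3,s5} | {s4}.
The equivalence class containing s3 is {s2,s3,s5}, of size 3.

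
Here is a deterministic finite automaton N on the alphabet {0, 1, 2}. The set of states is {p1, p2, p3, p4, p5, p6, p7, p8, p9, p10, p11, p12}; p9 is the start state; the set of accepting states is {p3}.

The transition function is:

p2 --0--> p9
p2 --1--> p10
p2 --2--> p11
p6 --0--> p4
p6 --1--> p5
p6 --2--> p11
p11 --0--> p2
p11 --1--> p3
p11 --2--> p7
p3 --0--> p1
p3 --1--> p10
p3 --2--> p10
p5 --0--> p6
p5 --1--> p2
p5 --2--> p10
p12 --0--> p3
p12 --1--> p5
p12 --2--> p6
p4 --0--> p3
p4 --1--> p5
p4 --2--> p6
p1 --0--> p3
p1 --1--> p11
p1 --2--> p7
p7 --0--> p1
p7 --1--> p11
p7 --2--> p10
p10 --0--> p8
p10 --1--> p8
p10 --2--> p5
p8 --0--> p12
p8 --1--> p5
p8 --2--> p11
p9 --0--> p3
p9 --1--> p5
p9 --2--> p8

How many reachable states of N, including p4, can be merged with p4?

3

P0 = {p3} | {p1,p2,p4,p5,p6,p7,p8,p9,p10,p11,p12}.
On input 0, block {p1,p2,p4,p5,p6,p7,p8,p9,p10,p11,p12} splits into {p2,p5,p6,p7,p8,p10,p11} and {p1,p4,p9,p12}.
On input 0, block {p2,p5,p6,p7,p8,p10,p11} splits into {p2,p6,p7,p8} and {p5,p10,p11}.
Split {p5,p10,p11} by δ(·,1) → {p5,p10} and {p11}.
On input 1, block {p2,p6,p7,p8} splits into {p2,p6,p8} and {p7}.
Refine {p1,p4,p9,p12} on symbol 1: members go to different blocks, giving {p4,p9,p12} and {p1}.
Stable partition: {p3} | {p2,p6,p8} | {p4,p9,p12} | {p5,p10} | {p11} | {p7} | {p1} — 7 equivalence classes.
The equivalence class containing p4 is {p4,p9,p12}, of size 3.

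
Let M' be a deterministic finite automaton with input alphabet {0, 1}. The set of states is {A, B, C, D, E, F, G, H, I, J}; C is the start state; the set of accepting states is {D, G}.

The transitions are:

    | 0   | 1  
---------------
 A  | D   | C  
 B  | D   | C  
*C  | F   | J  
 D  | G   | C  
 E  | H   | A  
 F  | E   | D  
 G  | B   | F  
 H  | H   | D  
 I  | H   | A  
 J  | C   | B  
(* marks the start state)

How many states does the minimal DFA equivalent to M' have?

First remove the unreachable states {I}; 9 states remain.
Start with accepting vs non-accepting: {D,G} | {A,B,C,E,F,H,J}.
Refine {D,G} on symbol 0: members go to different blocks, giving {D} and {G}.
Split {A,B,C,E,F,H,J} by δ(·,0) → {C,E,F,H,J} and {A,B}.
Refine {C,E,F,H,J} on symbol 1: members go to different blocks, giving {E,J} and {F,H} and {C}.
Split {E,J} by δ(·,0) → {E} and {J}.
Split {F,H} by δ(·,0) → {F} and {H}.
No further refinement is possible. Final partition (8 blocks): {D} | {E} | {G} | {A,B} | {F} | {C} | {J} | {H}.

8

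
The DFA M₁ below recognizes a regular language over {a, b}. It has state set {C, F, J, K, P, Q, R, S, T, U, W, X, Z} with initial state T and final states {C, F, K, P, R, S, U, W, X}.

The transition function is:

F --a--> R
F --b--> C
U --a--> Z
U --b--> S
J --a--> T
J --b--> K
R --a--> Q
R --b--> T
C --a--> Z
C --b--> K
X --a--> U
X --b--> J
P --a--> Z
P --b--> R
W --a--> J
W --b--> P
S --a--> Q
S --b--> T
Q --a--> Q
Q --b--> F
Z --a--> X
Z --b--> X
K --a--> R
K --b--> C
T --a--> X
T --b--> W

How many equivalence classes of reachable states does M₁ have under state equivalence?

Start with accepting vs non-accepting: {C,F,K,P,R,S,U,W,X} | {J,Q,T,Z}.
Split {C,F,K,P,R,S,U,W,X} by δ(·,a) → {C,P,R,S,U,W} and {F,K,X}.
On input b, block {C,P,R,S,U,W} splits into {P,U,W} and {R,S} and {C}.
On input b, block {P,U,W} splits into {P,U} and {W}.
Split {J,Q,T,Z} by δ(·,a) → {T,Z} and {J,Q}.
Refine {T,Z} on symbol b: members go to different blocks, giving {T} and {Z}.
Refine {F,K,X} on symbol a: members go to different blocks, giving {F,K} and {X}.
Split {J,Q} by δ(·,a) → {J} and {Q}.
The partition is now stable with 10 blocks: {P,U} | {T} | {F,K} | {R,S} | {C} | {W} | {J} | {Z} | {X} | {Q}.

10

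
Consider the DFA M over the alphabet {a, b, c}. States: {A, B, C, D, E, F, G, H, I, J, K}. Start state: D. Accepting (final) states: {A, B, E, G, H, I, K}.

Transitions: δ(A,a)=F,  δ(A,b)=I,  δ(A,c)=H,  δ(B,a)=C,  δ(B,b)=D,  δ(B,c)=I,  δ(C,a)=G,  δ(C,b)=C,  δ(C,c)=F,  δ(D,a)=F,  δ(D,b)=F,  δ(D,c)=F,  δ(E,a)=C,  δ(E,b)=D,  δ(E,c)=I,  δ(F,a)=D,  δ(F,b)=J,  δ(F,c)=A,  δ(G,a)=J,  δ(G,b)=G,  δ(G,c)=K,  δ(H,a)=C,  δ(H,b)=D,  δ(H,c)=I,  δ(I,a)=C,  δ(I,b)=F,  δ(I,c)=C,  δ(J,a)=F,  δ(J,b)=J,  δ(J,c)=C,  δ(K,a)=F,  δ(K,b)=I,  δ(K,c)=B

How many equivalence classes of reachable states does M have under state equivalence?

8

States {E} cannot be reached from the start state, so discard them.
Initial partition by acceptance: {A,B,G,H,I,K} | {C,D,F,J}.
On input b, block {A,B,G,H,I,K} splits into {A,G,K} and {B,H,I}.
Split {A,G,K} by δ(·,b) → {A,K} and {G}.
On input a, block {C,D,F,J} splits into {D,F,J} and {C}.
Refine {D,F,J} on symbol c: members go to different blocks, giving {D} and {F} and {J}.
Refine {B,H,I} on symbol b: members go to different blocks, giving {B,H} and {I}.
The partition is now stable with 8 blocks: {A,K} | {D} | {B,H} | {G} | {C} | {F} | {J} | {I}.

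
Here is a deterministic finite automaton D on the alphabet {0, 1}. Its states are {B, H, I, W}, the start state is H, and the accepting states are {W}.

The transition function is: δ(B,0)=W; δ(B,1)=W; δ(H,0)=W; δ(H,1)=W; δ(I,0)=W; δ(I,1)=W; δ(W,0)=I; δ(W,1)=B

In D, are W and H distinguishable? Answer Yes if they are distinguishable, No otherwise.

Initial partition by acceptance: {W} | {B,H,I}.
The partition is now stable with 2 blocks: {W} | {B,H,I}.
W and H end up in different blocks, so they are distinguishable. For instance, the string 'ε' is accepted from only W.

Yes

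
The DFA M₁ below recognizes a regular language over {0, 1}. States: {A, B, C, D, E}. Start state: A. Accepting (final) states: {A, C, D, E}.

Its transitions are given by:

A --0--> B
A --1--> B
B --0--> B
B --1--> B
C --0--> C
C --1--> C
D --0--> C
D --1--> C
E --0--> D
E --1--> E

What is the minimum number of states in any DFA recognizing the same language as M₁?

First remove the unreachable states {C,D,E}; 2 states remain.
Start with accepting vs non-accepting: {A} | {B}.
The partition is now stable with 2 blocks: {A} | {B}.

2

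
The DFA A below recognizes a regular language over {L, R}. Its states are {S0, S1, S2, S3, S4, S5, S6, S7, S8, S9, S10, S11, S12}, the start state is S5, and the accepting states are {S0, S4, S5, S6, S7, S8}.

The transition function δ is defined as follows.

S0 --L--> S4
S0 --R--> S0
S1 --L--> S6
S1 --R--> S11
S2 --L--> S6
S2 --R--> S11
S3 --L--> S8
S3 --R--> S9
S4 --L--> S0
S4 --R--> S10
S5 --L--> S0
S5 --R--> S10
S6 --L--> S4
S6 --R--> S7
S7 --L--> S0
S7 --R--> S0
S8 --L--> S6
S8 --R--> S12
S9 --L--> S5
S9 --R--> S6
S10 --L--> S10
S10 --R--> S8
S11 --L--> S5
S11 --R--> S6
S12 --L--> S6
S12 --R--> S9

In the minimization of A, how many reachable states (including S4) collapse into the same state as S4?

States {S1,S2,S3,S11} cannot be reached from the start state, so discard them.
Start with accepting vs non-accepting: {S0,S4,S5,S6,S7,S8} | {S9,S10,S12}.
On input R, block {S0,S4,S5,S6,S7,S8} splits into {S0,S6,S7} and {S4,S5,S8}.
On input L, block {S0,S6,S7} splits into {S0,S6} and {S7}.
On input R, block {S0,S6} splits into {S0} and {S6}.
Refine {S9,S10,S12} on symbol L: members go to different blocks, giving {S9} and {S10} and {S12}.
On input L, block {S4,S5,S8} splits into {S4,S5} and {S8}.
Stable partition: {S0} | {S9} | {S4,S5} | {S7} | {S6} | {S10} | {S12} | {S8} — 8 equivalence classes.
State S4 belongs to the block {S4,S5}, which has 2 states.

2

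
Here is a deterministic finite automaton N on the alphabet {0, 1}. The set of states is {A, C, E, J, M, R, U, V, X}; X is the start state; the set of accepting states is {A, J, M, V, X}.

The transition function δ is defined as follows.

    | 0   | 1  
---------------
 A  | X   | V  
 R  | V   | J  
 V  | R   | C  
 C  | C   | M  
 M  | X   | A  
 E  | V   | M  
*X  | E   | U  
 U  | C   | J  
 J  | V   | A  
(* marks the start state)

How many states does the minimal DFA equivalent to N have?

5

Initial partition by acceptance: {A,J,M,V,X} | {C,E,R,U}.
Split {A,J,M,V,X} by δ(·,0) → {A,J,M} and {V,X}.
Refine {A,J,M} on symbol 1: members go to different blocks, giving {J,M} and {A}.
Refine {C,E,R,U} on symbol 0: members go to different blocks, giving {E,R} and {C,U}.
No further refinement is possible. Final partition (5 blocks): {J,M} | {E,R} | {V,X} | {A} | {C,U}.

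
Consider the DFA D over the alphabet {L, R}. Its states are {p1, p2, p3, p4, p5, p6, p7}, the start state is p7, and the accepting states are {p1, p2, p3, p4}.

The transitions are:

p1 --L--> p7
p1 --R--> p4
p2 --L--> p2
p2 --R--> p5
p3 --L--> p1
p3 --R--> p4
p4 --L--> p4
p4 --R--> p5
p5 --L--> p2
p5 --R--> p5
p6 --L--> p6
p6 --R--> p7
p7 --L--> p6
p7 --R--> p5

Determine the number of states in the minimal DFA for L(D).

4

First remove the unreachable states {p1,p3,p4}; 4 states remain.
Start with accepting vs non-accepting: {p2} | {p5,p6,p7}.
On input L, block {p5,p6,p7} splits into {p6,p7} and {p5}.
On input R, block {p6,p7} splits into {p6} and {p7}.
No further refinement is possible. Final partition (4 blocks): {p2} | {p6} | {p5} | {p7}.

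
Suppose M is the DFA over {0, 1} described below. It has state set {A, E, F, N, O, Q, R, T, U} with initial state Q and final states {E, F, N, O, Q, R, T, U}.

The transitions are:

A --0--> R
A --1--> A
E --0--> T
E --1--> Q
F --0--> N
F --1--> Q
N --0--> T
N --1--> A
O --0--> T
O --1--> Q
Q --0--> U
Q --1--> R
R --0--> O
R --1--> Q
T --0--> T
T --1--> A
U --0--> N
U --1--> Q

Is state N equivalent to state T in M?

Reachable states from the start: {A,N,O,Q,R,T,U}. Unreachable: {E,F} — drop them.
Initial partition by acceptance: {N,O,Q,R,T,U} | {A}.
Refine {N,O,Q,R,T,U} on symbol 1: members go to different blocks, giving {O,Q,R,U} and {N,T}.
Split {O,Q,R,U} by δ(·,0) → {Q,R} and {O,U}.
Stable partition: {Q,R} | {A} | {N,T} | {O,U} — 4 equivalence classes.
N and T lie in the same block of the stable partition, so they are equivalent — no string distinguishes them.

Yes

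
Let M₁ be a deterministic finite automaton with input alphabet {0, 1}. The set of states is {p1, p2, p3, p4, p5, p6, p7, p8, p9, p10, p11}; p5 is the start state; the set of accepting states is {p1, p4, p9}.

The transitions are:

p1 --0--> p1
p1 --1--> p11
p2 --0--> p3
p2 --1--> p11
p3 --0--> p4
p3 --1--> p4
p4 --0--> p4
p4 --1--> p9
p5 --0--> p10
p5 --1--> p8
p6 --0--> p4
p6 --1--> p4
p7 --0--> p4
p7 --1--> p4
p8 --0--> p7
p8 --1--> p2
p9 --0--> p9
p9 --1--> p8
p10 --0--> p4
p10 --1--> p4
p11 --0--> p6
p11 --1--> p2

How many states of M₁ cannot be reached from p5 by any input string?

BFS from p5 reaches {p2, p3, p4, p5, p6, p7, p8, p9, p10, p11}; the 1 state(s) p1 are never visited.

1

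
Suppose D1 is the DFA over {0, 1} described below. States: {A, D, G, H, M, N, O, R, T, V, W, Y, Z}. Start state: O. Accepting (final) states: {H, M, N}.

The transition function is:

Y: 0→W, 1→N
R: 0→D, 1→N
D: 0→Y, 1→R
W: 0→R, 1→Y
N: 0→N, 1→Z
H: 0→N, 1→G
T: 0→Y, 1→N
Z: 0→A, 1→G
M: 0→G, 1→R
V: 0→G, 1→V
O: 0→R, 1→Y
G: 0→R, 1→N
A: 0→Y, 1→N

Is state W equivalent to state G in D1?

No

First remove the unreachable states {H,M,T,V}; 9 states remain.
Initial partition by acceptance: {N} | {A,D,G,O,R,W,Y,Z}.
Split {A,D,G,O,R,W,Y,Z} by δ(·,1) → {D,O,W,Z} and {A,G,R,Y}.
Split {A,G,R,Y} by δ(·,0) → {R,Y} and {A,G}.
Split {D,O,W,Z} by δ(·,0) → {D,O,W} and {Z}.
Stable partition: {N} | {D,O,W} | {R,Y} | {A,G} | {Z} — 5 equivalence classes.
W and G end up in different blocks, so they are distinguishable. For instance, the string '1' is accepted from only G.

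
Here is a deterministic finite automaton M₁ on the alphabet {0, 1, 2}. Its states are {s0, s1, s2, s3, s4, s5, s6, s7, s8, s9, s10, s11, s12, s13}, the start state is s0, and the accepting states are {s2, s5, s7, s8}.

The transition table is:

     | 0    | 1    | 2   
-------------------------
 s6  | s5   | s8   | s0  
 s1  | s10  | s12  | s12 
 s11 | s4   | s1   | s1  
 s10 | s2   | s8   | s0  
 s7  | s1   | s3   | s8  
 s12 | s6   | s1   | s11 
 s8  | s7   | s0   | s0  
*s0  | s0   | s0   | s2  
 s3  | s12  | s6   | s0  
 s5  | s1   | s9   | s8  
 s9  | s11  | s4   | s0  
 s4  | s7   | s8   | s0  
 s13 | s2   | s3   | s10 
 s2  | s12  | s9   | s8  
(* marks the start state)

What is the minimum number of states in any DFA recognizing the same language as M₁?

6

First remove the unreachable states {s13}; 13 states remain.
P0 = {s2,s5,s7,s8} | {s0,s1,s3,s4,s6,s9,s10,s11,s12}.
Refine {s2,s5,s7,s8} on symbol 0: members go to different blocks, giving {s2,s5,s7} and {s8}.
On input 0, block {s0,s1,s3,s4,s6,s9,s10,s11,s12} splits into {s0,s1,s3,s9,s11,s12} and {s4,s6,s10}.
On input 0, block {s0,s1,s3,s9,s11,s12} splits into {s0,s3,s9} and {s1,s11,s12}.
Refine {s0,s3,s9} on symbol 0: members go to different blocks, giving {s3,s9} and {s0}.
No further refinement is possible. Final partition (6 blocks): {s2,s5,s7} | {s3,s9} | {s8} | {s4,s6,s10} | {s1,s11,s12} | {s0}.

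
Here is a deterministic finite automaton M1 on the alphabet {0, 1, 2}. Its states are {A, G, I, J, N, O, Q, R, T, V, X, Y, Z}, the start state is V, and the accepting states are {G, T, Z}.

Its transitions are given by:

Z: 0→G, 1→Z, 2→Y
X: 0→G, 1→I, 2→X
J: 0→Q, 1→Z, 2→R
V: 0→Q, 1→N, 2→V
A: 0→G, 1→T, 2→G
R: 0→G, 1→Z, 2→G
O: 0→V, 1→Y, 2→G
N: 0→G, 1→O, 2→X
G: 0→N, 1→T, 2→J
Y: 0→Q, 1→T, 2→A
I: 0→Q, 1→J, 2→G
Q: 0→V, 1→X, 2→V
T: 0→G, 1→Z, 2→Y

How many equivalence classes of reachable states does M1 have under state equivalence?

P0 = {G,T,Z} | {A,I,J,N,O,Q,R,V,X,Y}.
On input 0, block {G,T,Z} splits into {T,Z} and {G}.
Split {A,I,J,N,O,Q,R,V,X,Y} by δ(·,0) → {I,J,O,Q,V,Y} and {A,N,R,X}.
Split {I,J,O,Q,V,Y} by δ(·,1) → {I,O} and {J,Y} and {Q,V}.
On input 1, block {A,N,R,X} splits into {A,R} and {N,X}.
The partition is now stable with 7 blocks: {T,Z} | {I,O} | {G} | {A,R} | {J,Y} | {Q,V} | {N,X}.

7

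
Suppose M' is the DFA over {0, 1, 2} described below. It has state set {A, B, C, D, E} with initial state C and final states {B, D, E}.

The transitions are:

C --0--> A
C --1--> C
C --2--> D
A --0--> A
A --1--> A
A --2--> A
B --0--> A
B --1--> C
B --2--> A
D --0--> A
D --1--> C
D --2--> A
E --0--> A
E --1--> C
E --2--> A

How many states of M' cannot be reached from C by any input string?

BFS from C reaches {A, C, D}; the 2 state(s) B, E are never visited.

2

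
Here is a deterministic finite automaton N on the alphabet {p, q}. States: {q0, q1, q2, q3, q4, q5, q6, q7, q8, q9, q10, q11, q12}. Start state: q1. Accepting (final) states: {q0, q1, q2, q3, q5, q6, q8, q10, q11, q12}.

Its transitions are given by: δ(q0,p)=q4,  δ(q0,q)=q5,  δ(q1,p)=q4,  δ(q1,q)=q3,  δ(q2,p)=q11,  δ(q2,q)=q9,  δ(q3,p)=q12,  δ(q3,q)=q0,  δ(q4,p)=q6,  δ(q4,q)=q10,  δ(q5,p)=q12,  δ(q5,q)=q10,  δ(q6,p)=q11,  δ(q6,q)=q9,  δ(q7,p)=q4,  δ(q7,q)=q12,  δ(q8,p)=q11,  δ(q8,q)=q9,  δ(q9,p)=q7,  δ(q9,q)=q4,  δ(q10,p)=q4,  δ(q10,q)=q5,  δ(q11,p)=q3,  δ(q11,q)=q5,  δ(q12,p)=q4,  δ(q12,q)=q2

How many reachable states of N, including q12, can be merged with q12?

1

Reachable states from the start: {q0,q1,q2,q3,q4,q5,q6,q7,q9,q10,q11,q12}. Unreachable: {q8} — drop them.
Initial partition by acceptance: {q0,q1,q2,q3,q5,q6,q10,q11,q12} | {q4,q7,q9}.
On input p, block {q0,q1,q2,q3,q5,q6,q10,q11,q12} splits into {q2,q3,q5,q6,q11} and {q0,q1,q10,q12}.
On input p, block {q2,q3,q5,q6,q11} splits into {q2,q6,q11} and {q3,q5}.
Refine {q2,q6,q11} on symbol p: members go to different blocks, giving {q2,q6} and {q11}.
On input p, block {q4,q7,q9} splits into {q7,q9} and {q4}.
On input p, block {q7,q9} splits into {q7} and {q9}.
On input q, block {q0,q1,q10,q12} splits into {q0,q1,q10} and {q12}.
Stable partition: {q2,q6} | {q7} | {q0,q1,q10} | {q3,q5} | {q11} | {q4} | {q9} | {q12} — 8 equivalence classes.
The equivalence class containing q12 is {q12}, of size 1.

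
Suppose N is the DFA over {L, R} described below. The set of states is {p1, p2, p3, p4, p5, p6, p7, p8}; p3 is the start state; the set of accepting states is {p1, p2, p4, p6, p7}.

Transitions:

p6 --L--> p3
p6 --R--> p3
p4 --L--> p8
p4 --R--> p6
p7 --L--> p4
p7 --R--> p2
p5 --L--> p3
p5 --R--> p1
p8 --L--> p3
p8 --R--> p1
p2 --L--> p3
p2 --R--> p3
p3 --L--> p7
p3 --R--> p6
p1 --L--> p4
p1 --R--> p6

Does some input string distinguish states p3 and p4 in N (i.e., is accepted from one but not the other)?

Yes

First remove the unreachable states {p5}; 7 states remain.
Start with accepting vs non-accepting: {p1,p2,p4,p6,p7} | {p3,p8}.
On input L, block {p1,p2,p4,p6,p7} splits into {p2,p4,p6} and {p1,p7}.
Split {p2,p4,p6} by δ(·,R) → {p2,p6} and {p4}.
On input L, block {p3,p8} splits into {p3} and {p8}.
Stable partition: {p2,p6} | {p3} | {p1,p7} | {p4} | {p8} — 5 equivalence classes.
p3 and p4 end up in different blocks, so they are distinguishable. For instance, the string 'ε' is accepted from only p4.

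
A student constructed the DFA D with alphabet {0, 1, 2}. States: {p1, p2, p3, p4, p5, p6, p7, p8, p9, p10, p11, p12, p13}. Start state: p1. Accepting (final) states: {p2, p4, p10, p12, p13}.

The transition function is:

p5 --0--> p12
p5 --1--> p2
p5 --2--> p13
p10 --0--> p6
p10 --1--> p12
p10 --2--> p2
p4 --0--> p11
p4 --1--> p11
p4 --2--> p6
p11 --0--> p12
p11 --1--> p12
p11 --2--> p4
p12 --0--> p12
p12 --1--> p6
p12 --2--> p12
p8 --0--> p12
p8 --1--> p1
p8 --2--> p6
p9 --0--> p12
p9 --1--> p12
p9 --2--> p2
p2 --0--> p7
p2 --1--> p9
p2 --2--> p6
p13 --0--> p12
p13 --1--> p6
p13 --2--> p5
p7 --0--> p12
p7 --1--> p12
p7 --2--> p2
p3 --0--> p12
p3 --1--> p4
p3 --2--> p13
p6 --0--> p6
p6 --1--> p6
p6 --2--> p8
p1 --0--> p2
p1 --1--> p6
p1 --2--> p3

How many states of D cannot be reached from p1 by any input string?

1

No path from p1 leads to p10; the other 12 states are all reachable.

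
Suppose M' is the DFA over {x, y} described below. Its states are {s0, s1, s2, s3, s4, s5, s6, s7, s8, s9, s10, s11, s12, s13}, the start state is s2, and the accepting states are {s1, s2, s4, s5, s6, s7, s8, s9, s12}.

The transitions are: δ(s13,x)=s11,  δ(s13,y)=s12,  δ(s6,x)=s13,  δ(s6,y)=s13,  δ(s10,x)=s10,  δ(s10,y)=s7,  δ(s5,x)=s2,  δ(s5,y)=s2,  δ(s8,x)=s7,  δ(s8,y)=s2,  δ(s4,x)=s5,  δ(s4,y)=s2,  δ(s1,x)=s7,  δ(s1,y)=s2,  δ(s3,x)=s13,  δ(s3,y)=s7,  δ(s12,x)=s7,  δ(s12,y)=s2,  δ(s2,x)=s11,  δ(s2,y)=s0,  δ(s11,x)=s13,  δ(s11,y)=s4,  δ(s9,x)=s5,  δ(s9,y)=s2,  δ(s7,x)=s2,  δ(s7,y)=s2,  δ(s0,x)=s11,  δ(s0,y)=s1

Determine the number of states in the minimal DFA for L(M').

Reachable states from the start: {s0,s1,s2,s4,s5,s7,s11,s12,s13}. Unreachable: {s3,s6,s8,s9,s10} — drop them.
Initial partition by acceptance: {s1,s2,s4,s5,s7,s12} | {s0,s11,s13}.
Split {s1,s2,s4,s5,s7,s12} by δ(·,x) → {s1,s4,s5,s7,s12} and {s2}.
Refine {s1,s4,s5,s7,s12} on symbol x: members go to different blocks, giving {s1,s4,s12} and {s5,s7}.
The partition is now stable with 4 blocks: {s1,s4,s12} | {s0,s11,s13} | {s2} | {s5,s7}.

4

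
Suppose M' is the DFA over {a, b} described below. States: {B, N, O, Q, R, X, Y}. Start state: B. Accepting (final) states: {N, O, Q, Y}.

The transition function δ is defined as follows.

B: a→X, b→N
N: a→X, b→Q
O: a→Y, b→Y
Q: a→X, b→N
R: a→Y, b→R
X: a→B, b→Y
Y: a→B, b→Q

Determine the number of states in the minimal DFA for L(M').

Reachable states from the start: {B,N,Q,X,Y}. Unreachable: {O,R} — drop them.
P0 = {N,Q,Y} | {B,X}.
The partition is now stable with 2 blocks: {N,Q,Y} | {B,X}.

2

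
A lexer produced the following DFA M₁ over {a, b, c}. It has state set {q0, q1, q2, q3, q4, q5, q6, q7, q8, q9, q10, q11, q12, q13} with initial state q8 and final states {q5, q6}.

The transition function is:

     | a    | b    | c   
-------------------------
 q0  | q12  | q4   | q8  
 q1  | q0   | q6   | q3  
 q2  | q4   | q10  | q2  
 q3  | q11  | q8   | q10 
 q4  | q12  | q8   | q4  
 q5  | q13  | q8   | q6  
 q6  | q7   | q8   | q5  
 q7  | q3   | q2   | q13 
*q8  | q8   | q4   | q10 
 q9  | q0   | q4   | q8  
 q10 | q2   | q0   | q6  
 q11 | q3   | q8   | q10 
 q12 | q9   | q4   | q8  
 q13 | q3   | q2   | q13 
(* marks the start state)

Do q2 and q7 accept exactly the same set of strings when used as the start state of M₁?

Reachable states from the start: {q0,q2,q3,q4,q5,q6,q7,q8,q9,q10,q11,q12,q13}. Unreachable: {q1} — drop them.
Start with accepting vs non-accepting: {q5,q6} | {q0,q2,q3,q4,q7,q8,q9,q10,q11,q12,q13}.
Refine {q0,q2,q3,q4,q7,q8,q9,q10,q11,q12,q13} on symbol c: members go to different blocks, giving {q0,q2,q3,q4,q7,q8,q9,q11,q12,q13} and {q10}.
Split {q0,q2,q3,q4,q7,q8,q9,q11,q12,q13} by δ(·,b) → {q0,q3,q4,q7,q8,q9,q11,q12,q13} and {q2}.
On input b, block {q0,q3,q4,q7,q8,q9,q11,q12,q13} splits into {q0,q3,q4,q8,q9,q11,q12} and {q7,q13}.
Refine {q0,q3,q4,q8,q9,q11,q12} on symbol c: members go to different blocks, giving {q0,q4,q9,q12} and {q3,q8,q11}.
Split {q0,q4,q9,q12} by δ(·,b) → {q0,q9,q12} and {q4}.
Refine {q3,q8,q11} on symbol b: members go to different blocks, giving {q3,q11} and {q8}.
Stable partition: {q5,q6} | {q0,q9,q12} | {q10} | {q2} | {q7,q13} | {q3,q11} | {q4} | {q8} — 8 equivalence classes.
q2 and q7 end up in different blocks, so they are distinguishable. For instance, the string 'bc' is accepted from only q2.

No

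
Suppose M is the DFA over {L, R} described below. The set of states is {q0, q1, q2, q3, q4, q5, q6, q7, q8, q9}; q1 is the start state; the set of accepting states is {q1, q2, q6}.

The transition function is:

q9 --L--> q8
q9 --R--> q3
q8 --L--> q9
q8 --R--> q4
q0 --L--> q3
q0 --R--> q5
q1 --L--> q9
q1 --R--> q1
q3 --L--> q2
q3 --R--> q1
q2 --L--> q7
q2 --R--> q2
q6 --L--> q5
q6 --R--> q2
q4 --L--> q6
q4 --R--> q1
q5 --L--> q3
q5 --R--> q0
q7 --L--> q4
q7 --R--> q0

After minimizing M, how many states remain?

5

All states are reachable from the start state.
Start with accepting vs non-accepting: {q1,q2,q6} | {q0,q3,q4,q5,q7,q8,q9}.
On input L, block {q0,q3,q4,q5,q7,q8,q9} splits into {q0,q5,q7,q8,q9} and {q3,q4}.
Split {q0,q5,q7,q8,q9} by δ(·,L) → {q0,q5,q7} and {q8,q9}.
Refine {q1,q2,q6} on symbol L: members go to different blocks, giving {q2,q6} and {q1}.
The partition is now stable with 5 blocks: {q2,q6} | {q0,q5,q7} | {q3,q4} | {q8,q9} | {q1}.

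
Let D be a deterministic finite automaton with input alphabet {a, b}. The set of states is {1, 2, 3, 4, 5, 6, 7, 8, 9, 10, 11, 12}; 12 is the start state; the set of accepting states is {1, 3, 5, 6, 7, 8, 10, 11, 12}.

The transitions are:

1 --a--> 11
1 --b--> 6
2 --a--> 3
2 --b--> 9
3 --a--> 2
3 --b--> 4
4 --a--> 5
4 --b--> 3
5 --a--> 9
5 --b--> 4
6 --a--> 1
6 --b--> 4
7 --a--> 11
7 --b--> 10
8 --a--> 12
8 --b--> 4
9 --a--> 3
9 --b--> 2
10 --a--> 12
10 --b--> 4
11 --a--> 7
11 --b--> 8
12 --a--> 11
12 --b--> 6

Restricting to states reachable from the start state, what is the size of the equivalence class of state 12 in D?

4

Start with accepting vs non-accepting: {1,3,5,6,7,8,10,11,12} | {2,4,9}.
Split {1,3,5,6,7,8,10,11,12} by δ(·,a) → {1,6,7,8,10,11,12} and {3,5}.
Refine {1,6,7,8,10,11,12} on symbol b: members go to different blocks, giving {1,7,11,12} and {6,8,10}.
Refine {2,4,9} on symbol b: members go to different blocks, giving {2,9} and {4}.
Stable partition: {1,7,11,12} | {2,9} | {3,5} | {6,8,10} | {4} — 5 equivalence classes.
State 12 belongs to the block {1,7,11,12}, which has 4 states.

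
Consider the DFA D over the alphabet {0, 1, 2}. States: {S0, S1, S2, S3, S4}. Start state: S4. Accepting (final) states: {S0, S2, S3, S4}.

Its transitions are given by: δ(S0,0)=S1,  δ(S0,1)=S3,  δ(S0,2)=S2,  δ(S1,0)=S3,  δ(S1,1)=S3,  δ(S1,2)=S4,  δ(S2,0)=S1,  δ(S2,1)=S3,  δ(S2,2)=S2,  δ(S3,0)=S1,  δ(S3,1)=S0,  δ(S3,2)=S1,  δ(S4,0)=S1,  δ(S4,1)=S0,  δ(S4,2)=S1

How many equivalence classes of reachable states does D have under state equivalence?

3

All states are reachable from the start state.
Start with accepting vs non-accepting: {S0,S2,S3,S4} | {S1}.
On input 2, block {S0,S2,S3,S4} splits into {S0,S2} and {S3,S4}.
Stable partition: {S0,S2} | {S1} | {S3,S4} — 3 equivalence classes.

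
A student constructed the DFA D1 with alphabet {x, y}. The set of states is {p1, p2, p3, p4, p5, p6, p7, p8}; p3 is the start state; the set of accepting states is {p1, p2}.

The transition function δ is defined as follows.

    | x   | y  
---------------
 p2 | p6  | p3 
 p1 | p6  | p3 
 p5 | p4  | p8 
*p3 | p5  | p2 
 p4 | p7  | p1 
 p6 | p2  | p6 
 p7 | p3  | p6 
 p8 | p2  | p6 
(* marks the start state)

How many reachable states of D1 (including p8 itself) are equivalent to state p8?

2

All states are reachable from the start state.
P0 = {p1,p2} | {p3,p4,p5,p6,p7,p8}.
On input x, block {p3,p4,p5,p6,p7,p8} splits into {p3,p4,p5,p7} and {p6,p8}.
On input y, block {p3,p4,p5,p7} splits into {p3,p4} and {p5,p7}.
Stable partition: {p1,p2} | {p3,p4} | {p6,p8} | {p5,p7} — 4 equivalence classes.
The equivalence class containing p8 is {p6,p8}, of size 2.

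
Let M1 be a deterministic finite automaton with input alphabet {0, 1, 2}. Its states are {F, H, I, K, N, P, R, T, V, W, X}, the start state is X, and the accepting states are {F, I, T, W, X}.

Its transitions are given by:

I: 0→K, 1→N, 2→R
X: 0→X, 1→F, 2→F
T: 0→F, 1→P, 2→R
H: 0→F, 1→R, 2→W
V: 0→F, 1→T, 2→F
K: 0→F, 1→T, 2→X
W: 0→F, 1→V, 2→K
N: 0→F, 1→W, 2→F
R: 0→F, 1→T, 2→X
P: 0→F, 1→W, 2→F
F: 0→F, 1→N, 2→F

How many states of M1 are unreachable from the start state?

Starting at X and following transitions, the reachable set is {F, K, N, P, R, T, V, W, X}. That leaves H, I unreachable — 2 in total.

2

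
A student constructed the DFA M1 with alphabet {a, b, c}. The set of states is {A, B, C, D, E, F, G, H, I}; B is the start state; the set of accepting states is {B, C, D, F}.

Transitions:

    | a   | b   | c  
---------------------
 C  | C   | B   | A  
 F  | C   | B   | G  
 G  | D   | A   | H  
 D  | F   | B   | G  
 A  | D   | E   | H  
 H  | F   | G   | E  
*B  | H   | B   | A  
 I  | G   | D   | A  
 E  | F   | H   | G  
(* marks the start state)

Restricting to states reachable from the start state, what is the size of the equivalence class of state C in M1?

Reachable states from the start: {A,B,C,D,E,F,G,H}. Unreachable: {I} — drop them.
Start with accepting vs non-accepting: {B,C,D,F} | {A,E,G,H}.
Split {B,C,D,F} by δ(·,a) → {C,D,F} and {B}.
No further refinement is possible. Final partition (3 blocks): {C,D,F} | {A,E,G,H} | {B}.
The equivalence class containing C is {C,D,F}, of size 3.

3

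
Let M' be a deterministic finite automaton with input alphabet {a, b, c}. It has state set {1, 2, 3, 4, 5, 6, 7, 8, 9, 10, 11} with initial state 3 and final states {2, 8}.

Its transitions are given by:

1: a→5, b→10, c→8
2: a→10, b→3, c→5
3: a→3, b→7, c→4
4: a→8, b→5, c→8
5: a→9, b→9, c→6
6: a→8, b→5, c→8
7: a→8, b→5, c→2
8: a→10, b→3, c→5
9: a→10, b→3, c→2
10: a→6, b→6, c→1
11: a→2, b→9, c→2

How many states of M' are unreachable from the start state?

1

Starting at 3 and following transitions, the reachable set is {1, 2, 3, 4, 5, 6, 7, 8, 9, 10}. That leaves 11 unreachable — 1 in total.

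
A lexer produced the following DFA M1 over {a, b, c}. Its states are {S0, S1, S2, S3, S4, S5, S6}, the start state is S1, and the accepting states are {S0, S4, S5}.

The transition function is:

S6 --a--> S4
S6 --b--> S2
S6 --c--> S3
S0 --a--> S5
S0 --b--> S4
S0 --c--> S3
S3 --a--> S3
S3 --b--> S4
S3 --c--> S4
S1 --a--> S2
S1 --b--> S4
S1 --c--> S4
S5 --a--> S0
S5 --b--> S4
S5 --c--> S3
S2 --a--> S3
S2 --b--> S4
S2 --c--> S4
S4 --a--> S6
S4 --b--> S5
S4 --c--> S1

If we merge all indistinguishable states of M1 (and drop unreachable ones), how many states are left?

4

P0 = {S0,S4,S5} | {S1,S2,S3,S6}.
Refine {S0,S4,S5} on symbol a: members go to different blocks, giving {S0,S5} and {S4}.
On input a, block {S1,S2,S3,S6} splits into {S1,S2,S3} and {S6}.
The partition is now stable with 4 blocks: {S0,S5} | {S1,S2,S3} | {S4} | {S6}.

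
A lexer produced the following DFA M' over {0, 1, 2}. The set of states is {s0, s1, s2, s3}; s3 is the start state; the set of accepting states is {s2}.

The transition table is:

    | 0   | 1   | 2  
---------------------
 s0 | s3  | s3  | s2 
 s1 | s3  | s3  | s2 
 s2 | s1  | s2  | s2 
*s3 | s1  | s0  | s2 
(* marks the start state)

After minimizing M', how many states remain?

Start with accepting vs non-accepting: {s2} | {s0,s1,s3}.
No further refinement is possible. Final partition (2 blocks): {s2} | {s0,s1,s3}.

2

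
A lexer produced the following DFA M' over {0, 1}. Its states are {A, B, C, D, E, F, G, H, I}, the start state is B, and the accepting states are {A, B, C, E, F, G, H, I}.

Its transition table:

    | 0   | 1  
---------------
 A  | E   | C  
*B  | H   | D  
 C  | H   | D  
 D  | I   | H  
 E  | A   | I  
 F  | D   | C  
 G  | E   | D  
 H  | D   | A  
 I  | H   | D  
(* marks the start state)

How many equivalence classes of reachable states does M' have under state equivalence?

First remove the unreachable states {F,G}; 7 states remain.
Initial partition by acceptance: {A,B,C,E,H,I} | {D}.
Refine {A,B,C,E,H,I} on symbol 0: members go to different blocks, giving {A,B,C,E,I} and {H}.
On input 0, block {A,B,C,E,I} splits into {B,C,I} and {A,E}.
The partition is now stable with 4 blocks: {B,C,I} | {D} | {H} | {A,E}.

4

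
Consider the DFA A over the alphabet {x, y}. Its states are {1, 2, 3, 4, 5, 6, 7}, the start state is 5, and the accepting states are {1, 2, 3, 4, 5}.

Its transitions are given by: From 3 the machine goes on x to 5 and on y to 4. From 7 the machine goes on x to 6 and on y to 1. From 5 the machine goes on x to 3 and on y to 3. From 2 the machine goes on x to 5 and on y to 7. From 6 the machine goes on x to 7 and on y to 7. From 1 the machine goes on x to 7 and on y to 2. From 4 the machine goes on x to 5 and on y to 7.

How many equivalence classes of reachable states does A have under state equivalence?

6

Start with accepting vs non-accepting: {1,2,3,4,5} | {6,7}.
On input x, block {1,2,3,4,5} splits into {2,3,4,5} and {1}.
Split {2,3,4,5} by δ(·,y) → {2,4} and {3,5}.
On input y, block {6,7} splits into {6} and {7}.
On input y, block {3,5} splits into {3} and {5}.
No further refinement is possible. Final partition (6 blocks): {2,4} | {6} | {1} | {3} | {7} | {5}.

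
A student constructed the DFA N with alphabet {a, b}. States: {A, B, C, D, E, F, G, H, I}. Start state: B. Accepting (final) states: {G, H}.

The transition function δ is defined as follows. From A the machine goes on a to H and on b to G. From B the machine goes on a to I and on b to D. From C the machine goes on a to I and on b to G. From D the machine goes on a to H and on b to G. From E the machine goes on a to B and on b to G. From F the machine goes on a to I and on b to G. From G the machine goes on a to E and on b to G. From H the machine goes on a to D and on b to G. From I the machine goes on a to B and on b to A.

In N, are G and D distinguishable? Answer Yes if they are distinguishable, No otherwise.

Reachable states from the start: {A,B,D,E,G,H,I}. Unreachable: {C,F} — drop them.
Start with accepting vs non-accepting: {G,H} | {A,B,D,E,I}.
On input a, block {A,B,D,E,I} splits into {B,E,I} and {A,D}.
Split {G,H} by δ(·,a) → {G} and {H}.
On input b, block {B,E,I} splits into {B,I} and {E}.
Stable partition: {G} | {B,I} | {A,D} | {H} | {E} — 5 equivalence classes.
G and D end up in different blocks, so they are distinguishable. For instance, the string 'ε' is accepted from only G.

Yes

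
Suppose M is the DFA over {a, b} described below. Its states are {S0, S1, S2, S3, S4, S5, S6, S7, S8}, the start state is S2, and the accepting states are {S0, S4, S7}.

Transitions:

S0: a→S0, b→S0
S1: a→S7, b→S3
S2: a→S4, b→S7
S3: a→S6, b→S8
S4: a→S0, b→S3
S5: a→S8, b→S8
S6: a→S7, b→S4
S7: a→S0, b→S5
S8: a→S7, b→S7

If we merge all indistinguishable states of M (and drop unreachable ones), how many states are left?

Reachable states from the start: {S0,S2,S3,S4,S5,S6,S7,S8}. Unreachable: {S1} — drop them.
Start with accepting vs non-accepting: {S0,S4,S7} | {S2,S3,S5,S6,S8}.
Refine {S0,S4,S7} on symbol b: members go to different blocks, giving {S4,S7} and {S0}.
Split {S2,S3,S5,S6,S8} by δ(·,a) → {S2,S6,S8} and {S3,S5}.
The partition is now stable with 4 blocks: {S4,S7} | {S2,S6,S8} | {S0} | {S3,S5}.

4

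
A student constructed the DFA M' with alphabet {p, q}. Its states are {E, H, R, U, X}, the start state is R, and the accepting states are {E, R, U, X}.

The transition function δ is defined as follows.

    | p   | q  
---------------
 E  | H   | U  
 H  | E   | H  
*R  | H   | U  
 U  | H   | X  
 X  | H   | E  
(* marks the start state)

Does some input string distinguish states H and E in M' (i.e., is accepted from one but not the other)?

Every state is reachable, so we keep all 5.
Start with accepting vs non-accepting: {E,R,U,X} | {H}.
The partition is now stable with 2 blocks: {E,R,U,X} | {H}.
H and E end up in different blocks, so they are distinguishable. For instance, the string 'ε' is accepted from only E.

Yes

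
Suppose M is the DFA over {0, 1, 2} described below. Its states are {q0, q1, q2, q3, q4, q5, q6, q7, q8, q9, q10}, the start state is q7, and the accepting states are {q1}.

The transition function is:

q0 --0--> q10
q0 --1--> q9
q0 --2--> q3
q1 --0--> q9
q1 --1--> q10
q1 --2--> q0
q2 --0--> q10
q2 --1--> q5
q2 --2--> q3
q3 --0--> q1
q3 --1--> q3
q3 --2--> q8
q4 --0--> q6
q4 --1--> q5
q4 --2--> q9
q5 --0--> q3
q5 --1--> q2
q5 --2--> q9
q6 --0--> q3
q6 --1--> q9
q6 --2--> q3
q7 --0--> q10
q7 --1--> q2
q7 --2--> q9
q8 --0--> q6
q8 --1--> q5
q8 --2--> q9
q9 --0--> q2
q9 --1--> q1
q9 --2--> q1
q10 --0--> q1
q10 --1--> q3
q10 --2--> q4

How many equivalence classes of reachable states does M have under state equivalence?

7

All states are reachable from the start state.
Initial partition by acceptance: {q1} | {q0,q2,q3,q4,q5,q6,q7,q8,q9,q10}.
Split {q0,q2,q3,q4,q5,q6,q7,q8,q9,q10} by δ(·,0) → {q0,q2,q4,q5,q6,q7,q8,q9} and {q3,q10}.
Split {q0,q2,q4,q5,q6,q7,q8,q9} by δ(·,0) → {q0,q2,q5,q6,q7} and {q4,q8,q9}.
On input 1, block {q0,q2,q5,q6,q7} splits into {q2,q5,q7} and {q0,q6}.
Refine {q2,q5,q7} on symbol 2: members go to different blocks, giving {q5,q7} and {q2}.
Split {q4,q8,q9} by δ(·,0) → {q4,q8} and {q9}.
Stable partition: {q1} | {q5,q7} | {q3,q10} | {q4,q8} | {q0,q6} | {q2} | {q9} — 7 equivalence classes.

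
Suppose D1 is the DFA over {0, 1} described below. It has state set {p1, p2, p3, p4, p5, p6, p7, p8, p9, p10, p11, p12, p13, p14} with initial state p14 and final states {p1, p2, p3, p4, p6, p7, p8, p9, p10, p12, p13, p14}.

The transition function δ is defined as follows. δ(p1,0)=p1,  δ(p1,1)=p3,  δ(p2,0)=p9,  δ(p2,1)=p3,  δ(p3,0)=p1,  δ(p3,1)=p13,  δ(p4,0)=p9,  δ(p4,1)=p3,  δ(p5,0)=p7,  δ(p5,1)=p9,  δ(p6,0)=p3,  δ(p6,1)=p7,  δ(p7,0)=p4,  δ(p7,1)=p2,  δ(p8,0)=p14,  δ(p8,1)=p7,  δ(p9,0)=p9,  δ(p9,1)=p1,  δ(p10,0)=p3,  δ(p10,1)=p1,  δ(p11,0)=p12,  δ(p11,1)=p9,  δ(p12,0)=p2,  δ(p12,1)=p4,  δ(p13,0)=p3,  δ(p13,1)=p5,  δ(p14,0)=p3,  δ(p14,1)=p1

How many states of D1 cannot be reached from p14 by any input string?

BFS from p14 reaches {p1, p2, p3, p4, p5, p7, p9, p13, p14}; the 5 state(s) p6, p8, p10, p11, p12 are never visited.

5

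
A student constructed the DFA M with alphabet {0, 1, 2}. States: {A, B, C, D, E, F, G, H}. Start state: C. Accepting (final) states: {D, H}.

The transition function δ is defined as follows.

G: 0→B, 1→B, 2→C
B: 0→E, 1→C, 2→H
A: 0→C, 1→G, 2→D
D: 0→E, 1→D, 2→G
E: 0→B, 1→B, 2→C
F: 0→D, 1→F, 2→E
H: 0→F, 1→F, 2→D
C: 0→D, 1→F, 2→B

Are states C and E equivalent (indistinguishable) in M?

Reachable states from the start: {B,C,D,E,F,G,H}. Unreachable: {A} — drop them.
Initial partition by acceptance: {D,H} | {B,C,E,F,G}.
On input 1, block {D,H} splits into {D} and {H}.
On input 0, block {B,C,E,F,G} splits into {B,E,G} and {C,F}.
On input 1, block {B,E,G} splits into {E,G} and {B}.
Refine {C,F} on symbol 2: members go to different blocks, giving {C} and {F}.
The partition is now stable with 6 blocks: {D} | {E,G} | {H} | {C} | {B} | {F}.
C and E end up in different blocks, so they are distinguishable. For instance, the string '0' is accepted from only C.

No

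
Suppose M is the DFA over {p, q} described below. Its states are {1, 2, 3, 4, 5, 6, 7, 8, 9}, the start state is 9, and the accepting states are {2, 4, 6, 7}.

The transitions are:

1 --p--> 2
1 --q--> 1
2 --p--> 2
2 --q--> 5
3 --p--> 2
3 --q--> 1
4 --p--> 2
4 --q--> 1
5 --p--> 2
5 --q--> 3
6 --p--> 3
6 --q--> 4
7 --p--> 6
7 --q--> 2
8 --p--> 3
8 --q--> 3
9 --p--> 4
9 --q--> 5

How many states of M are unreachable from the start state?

3

Starting at 9 and following transitions, the reachable set is {1, 2, 3, 4, 5, 9}. That leaves 6, 7, 8 unreachable — 3 in total.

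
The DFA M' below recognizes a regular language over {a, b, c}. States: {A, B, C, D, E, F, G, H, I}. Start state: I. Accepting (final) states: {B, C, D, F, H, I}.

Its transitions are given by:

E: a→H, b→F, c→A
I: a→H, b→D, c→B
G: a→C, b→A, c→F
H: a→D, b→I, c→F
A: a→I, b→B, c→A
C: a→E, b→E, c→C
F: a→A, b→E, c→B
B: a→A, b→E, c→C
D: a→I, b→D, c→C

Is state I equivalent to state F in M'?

States {G} cannot be reached from the start state, so discard them.
Initial partition by acceptance: {B,C,D,F,H,I} | {A,E}.
Refine {B,C,D,F,H,I} on symbol a: members go to different blocks, giving {B,C,F} and {D,H,I}.
Stable partition: {B,C,F} | {A,E} | {D,H,I} — 3 equivalence classes.
I and F end up in different blocks, so they are distinguishable. For instance, the string 'a' is accepted from only I.

No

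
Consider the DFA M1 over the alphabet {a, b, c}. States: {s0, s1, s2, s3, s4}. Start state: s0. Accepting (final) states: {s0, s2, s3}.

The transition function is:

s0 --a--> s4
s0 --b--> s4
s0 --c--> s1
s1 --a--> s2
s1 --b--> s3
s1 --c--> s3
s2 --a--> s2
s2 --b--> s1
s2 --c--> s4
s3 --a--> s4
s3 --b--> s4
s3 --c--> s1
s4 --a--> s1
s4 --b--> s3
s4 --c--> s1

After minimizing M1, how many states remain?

4

P0 = {s0,s2,s3} | {s1,s4}.
Refine {s0,s2,s3} on symbol a: members go to different blocks, giving {s0,s3} and {s2}.
On input a, block {s1,s4} splits into {s1} and {s4}.
No further refinement is possible. Final partition (4 blocks): {s0,s3} | {s1} | {s2} | {s4}.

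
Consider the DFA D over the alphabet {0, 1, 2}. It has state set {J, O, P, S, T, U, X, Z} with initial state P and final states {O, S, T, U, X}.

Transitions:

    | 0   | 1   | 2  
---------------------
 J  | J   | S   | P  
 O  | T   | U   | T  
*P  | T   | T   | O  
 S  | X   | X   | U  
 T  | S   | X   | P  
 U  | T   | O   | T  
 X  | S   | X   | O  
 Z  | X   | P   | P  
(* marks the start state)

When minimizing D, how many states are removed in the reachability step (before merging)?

2

BFS from P reaches {O, P, S, T, U, X}; the 2 state(s) J, Z are never visited.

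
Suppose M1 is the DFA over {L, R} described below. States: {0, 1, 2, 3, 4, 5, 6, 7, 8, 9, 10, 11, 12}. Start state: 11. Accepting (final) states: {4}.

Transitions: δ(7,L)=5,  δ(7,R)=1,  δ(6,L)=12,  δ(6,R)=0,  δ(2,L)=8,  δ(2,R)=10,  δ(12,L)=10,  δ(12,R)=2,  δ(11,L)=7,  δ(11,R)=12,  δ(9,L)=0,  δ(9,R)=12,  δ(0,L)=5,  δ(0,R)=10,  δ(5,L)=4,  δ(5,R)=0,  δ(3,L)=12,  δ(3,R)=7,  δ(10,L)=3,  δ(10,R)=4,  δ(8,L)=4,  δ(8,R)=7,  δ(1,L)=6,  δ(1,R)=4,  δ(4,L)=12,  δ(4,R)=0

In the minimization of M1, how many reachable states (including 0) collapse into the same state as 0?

3

Reachable states from the start: {0,1,2,3,4,5,6,7,8,10,11,12}. Unreachable: {9} — drop them.
P0 = {4} | {0,1,2,3,5,6,7,8,10,11,12}.
Refine {0,1,2,3,5,6,7,8,10,11,12} on symbol L: members go to different blocks, giving {0,1,2,3,6,7,10,11,12} and {5,8}.
Refine {0,1,2,3,6,7,10,11,12} on symbol L: members go to different blocks, giving {1,3,6,10,11,12} and {0,2,7}.
Refine {1,3,6,10,11,12} on symbol L: members go to different blocks, giving {1,3,6,10,12} and {11}.
On input R, block {1,3,6,10,12} splits into {3,6,12} and {1,10}.
Refine {3,6,12} on symbol L: members go to different blocks, giving {3,6} and {12}.
No further refinement is possible. Final partition (7 blocks): {4} | {3,6} | {5,8} | {0,2,7} | {11} | {1,10} | {12}.
The equivalence class containing 0 is {0,2,7}, of size 3.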